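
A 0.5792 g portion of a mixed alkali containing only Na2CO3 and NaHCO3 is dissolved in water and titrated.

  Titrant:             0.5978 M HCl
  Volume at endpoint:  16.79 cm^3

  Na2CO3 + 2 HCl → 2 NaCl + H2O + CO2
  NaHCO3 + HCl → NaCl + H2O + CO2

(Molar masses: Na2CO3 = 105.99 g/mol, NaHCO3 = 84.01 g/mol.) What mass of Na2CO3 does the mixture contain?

n(HCl) = 0.01679 × 0.5978 = 0.01004 mol
Let x = n(Na2CO3), y = n(NaHCO3).
Titrant: 2x + 1y = 0.01004;  mass: 105.99x + 84.01y = 0.5792
Solving, x = 4.256 × 10^-3 mol, y = 1.525 × 10^-3 mol
mass of Na2CO3 = 4.256 × 10^-3 × 105.99 = 0.4511 g

0.4511 g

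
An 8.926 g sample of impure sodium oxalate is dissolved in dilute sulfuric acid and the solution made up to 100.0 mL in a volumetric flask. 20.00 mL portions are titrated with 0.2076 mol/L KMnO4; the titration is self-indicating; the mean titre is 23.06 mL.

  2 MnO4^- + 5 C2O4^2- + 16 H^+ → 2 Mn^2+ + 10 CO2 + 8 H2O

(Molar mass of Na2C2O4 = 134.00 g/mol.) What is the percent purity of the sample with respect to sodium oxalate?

n(KMnO4) per titration = 0.02306 × 0.2076 = 4.787 × 10^-3 mol
From the 5:2 ratio, n(Na2C2O4) in each aliquot = 5/2 × 4.787 × 10^-3 = 0.01197 mol
n(Na2C2O4) in the whole flask = 0.01197 × 100.0/20.00 = 0.05984 mol
mass of Na2C2O4 = 0.05984 × 134.00 = 8.019 g
% Na2C2O4 = 8.019 / 8.926 × 100 = 89.83 %

89.83 %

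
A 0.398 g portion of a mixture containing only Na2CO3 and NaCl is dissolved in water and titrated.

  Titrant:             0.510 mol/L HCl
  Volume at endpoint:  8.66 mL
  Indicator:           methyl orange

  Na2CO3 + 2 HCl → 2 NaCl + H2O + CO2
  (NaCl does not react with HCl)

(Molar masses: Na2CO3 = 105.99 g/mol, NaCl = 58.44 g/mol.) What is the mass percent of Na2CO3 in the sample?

58.8 %

n(HCl) = 0.00866 × 0.510 = 4.42 × 10^-3 mol
Let x = n(Na2CO3), y = n(NaCl).
Titrant: 2x = 4.42 × 10^-3;  mass: 105.99x + 58.44y = 0.398
Solving, x = 2.21 × 10^-3 mol, y = 2.81 × 10^-3 mol
mass of Na2CO3 = 2.21 × 10^-3 × 105.99 = 0.234 g
% Na2CO3 = 0.234 / 0.398 × 100 = 58.8 %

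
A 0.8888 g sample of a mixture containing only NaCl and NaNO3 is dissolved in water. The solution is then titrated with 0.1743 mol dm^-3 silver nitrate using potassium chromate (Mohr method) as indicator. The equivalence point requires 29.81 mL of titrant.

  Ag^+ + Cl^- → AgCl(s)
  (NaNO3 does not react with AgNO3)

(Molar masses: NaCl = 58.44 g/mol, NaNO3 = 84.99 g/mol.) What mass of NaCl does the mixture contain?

n(AgNO3) = 0.02981 × 0.1743 = 5.196 × 10^-3 mol
Let x = n(NaCl), y = n(NaNO3).
Titrant: 1x = 5.196 × 10^-3;  mass: 58.44x + 84.99y = 0.8888
Solving, x = 5.196 × 10^-3 mol, y = 6.885 × 10^-3 mol
mass of NaCl = 5.196 × 10^-3 × 58.44 = 0.3036 g

0.3036 g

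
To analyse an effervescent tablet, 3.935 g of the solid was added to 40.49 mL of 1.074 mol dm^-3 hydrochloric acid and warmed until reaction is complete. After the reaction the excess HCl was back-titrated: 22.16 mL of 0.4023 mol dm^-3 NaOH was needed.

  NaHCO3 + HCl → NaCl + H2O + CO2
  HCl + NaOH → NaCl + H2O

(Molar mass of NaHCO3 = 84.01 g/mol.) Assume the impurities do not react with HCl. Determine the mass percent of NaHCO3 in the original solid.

73.81 %

n(HCl) added = 0.04049 × 1.074 = 0.04349 mol
n(NaOH) used in back-titration = 0.02216 × 0.4023 = 8.915 × 10^-3 mol
n(HCl) left over = 8.915 × 10^-3 mol (1:1 ratio)
n(HCl) consumed by analyte = 0.04349 − 8.915 × 10^-3 = 0.03457 mol
n(NaHCO3) = 0.03457 mol (1:1 ratio)
mass of NaHCO3 = 0.03457 × 84.01 = 2.904 g
% NaHCO3 = 2.904 / 3.935 × 100 = 73.81 %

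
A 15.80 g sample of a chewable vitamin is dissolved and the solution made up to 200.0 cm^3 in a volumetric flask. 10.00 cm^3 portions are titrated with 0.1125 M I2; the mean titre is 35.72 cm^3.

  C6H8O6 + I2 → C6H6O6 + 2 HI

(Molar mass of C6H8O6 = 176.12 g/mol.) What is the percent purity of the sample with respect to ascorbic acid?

89.59 %

n(I2) per titration = 0.03572 × 0.1125 = 4.019 × 10^-3 mol
n(C6H8O6) in each aliquot = 4.019 × 10^-3 mol (1:1 ratio)
n(C6H8O6) in the whole flask = 4.019 × 10^-3 × 200.0/10.00 = 0.08037 mol
mass of C6H8O6 = 0.08037 × 176.12 = 14.15 g
% C6H8O6 = 14.15 / 15.80 × 100 = 89.59 %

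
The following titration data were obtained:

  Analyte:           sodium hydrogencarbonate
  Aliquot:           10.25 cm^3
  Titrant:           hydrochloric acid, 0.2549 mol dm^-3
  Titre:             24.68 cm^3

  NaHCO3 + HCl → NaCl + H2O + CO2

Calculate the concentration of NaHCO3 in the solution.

0.6137 mol/L

n(HCl) = 0.02468 L × 0.2549 mol/L = 6.291 × 10^-3 mol
n(NaHCO3) = 6.291 × 10^-3 mol (1:1 mole ratio)
[NaHCO3] = 6.291 × 10^-3 mol / 0.01025 L = 0.6137 mol/L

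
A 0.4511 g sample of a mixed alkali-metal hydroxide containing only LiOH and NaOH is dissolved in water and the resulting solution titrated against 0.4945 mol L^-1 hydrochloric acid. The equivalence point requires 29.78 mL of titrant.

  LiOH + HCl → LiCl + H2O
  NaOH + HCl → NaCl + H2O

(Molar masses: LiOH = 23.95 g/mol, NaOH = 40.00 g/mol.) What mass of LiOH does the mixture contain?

0.2058 g

n(HCl) = 0.02978 × 0.4945 = 0.01473 mol
Let x = n(LiOH), y = n(NaOH).
Titrant: 1x + 1y = 0.01473;  mass: 23.95x + 40.00y = 0.4511
Solving, x = 8.595 × 10^-3 mol, y = 6.131 × 10^-3 mol
mass of LiOH = 8.595 × 10^-3 × 23.95 = 0.2058 g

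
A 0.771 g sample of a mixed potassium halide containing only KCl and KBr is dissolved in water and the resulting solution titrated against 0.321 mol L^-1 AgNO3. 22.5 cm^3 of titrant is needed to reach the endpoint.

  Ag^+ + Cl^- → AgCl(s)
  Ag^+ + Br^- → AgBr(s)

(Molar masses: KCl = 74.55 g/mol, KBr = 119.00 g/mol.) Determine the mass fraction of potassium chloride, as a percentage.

n(AgNO3) = 0.0225 × 0.321 = 7.22 × 10^-3 mol
Let x = n(KCl), y = n(KBr).
Titrant: 1x + 1y = 7.22 × 10^-3;  mass: 74.55x + 119.00y = 0.771
Solving, x = 1.99 × 10^-3 mol, y = 5.23 × 10^-3 mol
mass of KCl = 1.99 × 10^-3 × 74.55 = 0.148 g
% KCl = 0.148 / 0.771 × 100 = 19.2 %

19.2 %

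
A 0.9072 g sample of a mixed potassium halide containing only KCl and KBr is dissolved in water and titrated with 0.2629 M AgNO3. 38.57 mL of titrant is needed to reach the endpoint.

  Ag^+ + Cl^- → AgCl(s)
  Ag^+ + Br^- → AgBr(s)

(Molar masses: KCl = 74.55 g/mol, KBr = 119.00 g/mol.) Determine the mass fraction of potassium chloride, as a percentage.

n(AgNO3) = 0.03857 × 0.2629 = 0.01014 mol
Let x = n(KCl), y = n(KBr).
Titrant: 1x + 1y = 0.01014;  mass: 74.55x + 119.00y = 0.9072
Solving, x = 6.737 × 10^-3 mol, y = 3.403 × 10^-3 mol
mass of KCl = 6.737 × 10^-3 × 74.55 = 0.5023 g
% KCl = 0.5023 / 0.9072 × 100 = 55.36 %

55.36 %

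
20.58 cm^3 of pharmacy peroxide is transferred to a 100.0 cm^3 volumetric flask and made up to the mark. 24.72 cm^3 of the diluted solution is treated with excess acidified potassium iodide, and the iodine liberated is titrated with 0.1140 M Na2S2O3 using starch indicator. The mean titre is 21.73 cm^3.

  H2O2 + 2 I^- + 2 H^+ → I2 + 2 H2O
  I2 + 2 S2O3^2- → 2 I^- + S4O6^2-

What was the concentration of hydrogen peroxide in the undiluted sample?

0.2435 M

n(S2O3^2-) = 0.02173 × 0.1140 = 2.477 × 10^-3 mol
n(I2) = n(S2O3^2-)/2 = 1.239 × 10^-3 mol
n(H2O2) in the aliquot = 1.239 × 10^-3 mol (1:1 ratio)
[H2O2]_dilute = 1.239 × 10^-3 / 0.02472 = 0.05011 mol/L
[H2O2]_original = 0.05011 × 100.0/20.58 = 0.2435 mol/L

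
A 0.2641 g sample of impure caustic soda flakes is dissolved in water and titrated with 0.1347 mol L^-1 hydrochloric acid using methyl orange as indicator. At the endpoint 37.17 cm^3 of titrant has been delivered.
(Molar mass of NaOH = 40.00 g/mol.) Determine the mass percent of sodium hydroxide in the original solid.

NaOH + HCl → NaCl + H2O
n(HCl) = 0.03717 L × 0.1347 mol/L = 5.007 × 10^-3 mol
n(NaOH) = 5.007 × 10^-3 mol (1:1 ratio)
mass of NaOH = 5.007 × 10^-3 × 40.00 g/mol = 0.2003 g
% NaOH = 0.2003 / 0.2641 × 100 = 75.83 %

75.83 %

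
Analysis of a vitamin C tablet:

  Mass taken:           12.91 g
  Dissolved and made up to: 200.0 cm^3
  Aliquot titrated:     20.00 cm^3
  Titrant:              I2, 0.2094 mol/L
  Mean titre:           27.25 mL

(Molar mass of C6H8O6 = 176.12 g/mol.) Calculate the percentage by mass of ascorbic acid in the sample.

C6H8O6 + I2 → C6H6O6 + 2 HI
n(I2) per titration = 0.02725 × 0.2094 = 5.706 × 10^-3 mol
n(C6H8O6) in each aliquot = 5.706 × 10^-3 mol (1:1 ratio)
n(C6H8O6) in the whole flask = 5.706 × 10^-3 × 200.0/20.00 = 0.05706 mol
mass of C6H8O6 = 0.05706 × 176.12 = 10.05 g
% C6H8O6 = 10.05 / 12.91 × 100 = 77.84 %

77.84 %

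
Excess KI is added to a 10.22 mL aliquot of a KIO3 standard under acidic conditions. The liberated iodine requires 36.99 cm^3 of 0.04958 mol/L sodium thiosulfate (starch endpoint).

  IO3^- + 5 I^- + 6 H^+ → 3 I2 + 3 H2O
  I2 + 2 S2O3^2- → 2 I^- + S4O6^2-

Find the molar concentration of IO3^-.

n(S2O3^2-) = 0.03699 × 0.04958 = 1.834 × 10^-3 mol
n(I2) = n(S2O3^2-)/2 = 9.170 × 10^-4 mol
From the 1:3 ratio, n(IO3^-) in the aliquot = 1/3 × 9.170 × 10^-4 = 3.057 × 10^-4 mol
[IO3^-] = 3.057 × 10^-4 / 0.01022 = 0.02991 mol/L

0.02991 mol/L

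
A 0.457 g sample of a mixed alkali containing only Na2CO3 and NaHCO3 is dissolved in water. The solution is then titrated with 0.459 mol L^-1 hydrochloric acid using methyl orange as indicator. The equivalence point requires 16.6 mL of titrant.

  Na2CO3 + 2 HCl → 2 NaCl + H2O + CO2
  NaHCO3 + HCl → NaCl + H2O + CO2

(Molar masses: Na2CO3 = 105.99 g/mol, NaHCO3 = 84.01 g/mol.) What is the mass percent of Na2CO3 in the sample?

68.5 %

n(HCl) = 0.0166 × 0.459 = 7.62 × 10^-3 mol
Let x = n(Na2CO3), y = n(NaHCO3).
Titrant: 2x + 1y = 7.62 × 10^-3;  mass: 105.99x + 84.01y = 0.457
Solving, x = 2.95 × 10^-3 mol, y = 1.72 × 10^-3 mol
mass of Na2CO3 = 2.95 × 10^-3 × 105.99 = 0.313 g
% Na2CO3 = 0.313 / 0.457 × 100 = 68.5 %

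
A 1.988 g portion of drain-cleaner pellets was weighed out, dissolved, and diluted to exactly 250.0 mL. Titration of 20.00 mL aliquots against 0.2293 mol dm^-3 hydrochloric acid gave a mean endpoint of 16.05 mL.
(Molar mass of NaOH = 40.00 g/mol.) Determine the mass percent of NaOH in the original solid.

92.56 %

NaOH + HCl → NaCl + H2O
n(HCl) per titration = 0.01605 × 0.2293 = 3.680 × 10^-3 mol
n(NaOH) in each aliquot = 3.680 × 10^-3 mol (1:1 ratio)
n(NaOH) in the whole flask = 3.680 × 10^-3 × 250.0/20.00 = 0.04600 mol
mass of NaOH = 0.04600 × 40.00 = 1.840 g
% NaOH = 1.840 / 1.988 × 100 = 92.56 %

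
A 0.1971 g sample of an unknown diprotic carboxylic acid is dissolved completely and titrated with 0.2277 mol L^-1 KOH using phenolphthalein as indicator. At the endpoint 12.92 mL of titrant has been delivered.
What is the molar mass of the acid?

n(KOH) = 0.01292 L × 0.2277 mol/L = 2.942 × 10^-3 mol
From the 1:2 ratio, n(H2A) = 1/2 × 2.942 × 10^-3 = 1.471 × 10^-3 mol
M = m / n = 0.1971 g / 1.471 × 10^-3 mol = 134.0 g/mol

134.0 g/mol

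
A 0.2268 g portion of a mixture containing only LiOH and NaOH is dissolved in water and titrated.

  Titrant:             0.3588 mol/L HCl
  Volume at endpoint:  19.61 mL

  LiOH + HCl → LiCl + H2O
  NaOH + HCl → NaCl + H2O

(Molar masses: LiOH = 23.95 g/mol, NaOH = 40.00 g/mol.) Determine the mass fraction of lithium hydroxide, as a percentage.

35.95 %

n(HCl) = 0.01961 × 0.3588 = 7.036 × 10^-3 mol
Let x = n(LiOH), y = n(NaOH).
Titrant: 1x + 1y = 7.036 × 10^-3;  mass: 23.95x + 40.00y = 0.2268
Solving, x = 3.405 × 10^-3 mol, y = 3.632 × 10^-3 mol
mass of LiOH = 3.405 × 10^-3 × 23.95 = 0.08154 g
% LiOH = 0.08154 / 0.2268 × 100 = 35.95 %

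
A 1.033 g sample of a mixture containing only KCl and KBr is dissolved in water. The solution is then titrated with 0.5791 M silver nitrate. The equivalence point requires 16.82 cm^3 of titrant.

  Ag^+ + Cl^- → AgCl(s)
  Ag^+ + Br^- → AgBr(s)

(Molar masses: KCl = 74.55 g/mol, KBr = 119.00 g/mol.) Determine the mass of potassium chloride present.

0.2115 g

n(AgNO3) = 0.01682 × 0.5791 = 9.740 × 10^-3 mol
Let x = n(KCl), y = n(KBr).
Titrant: 1x + 1y = 9.740 × 10^-3;  mass: 74.55x + 119.00y = 1.033
Solving, x = 2.837 × 10^-3 mol, y = 6.903 × 10^-3 mol
mass of KCl = 2.837 × 10^-3 × 74.55 = 0.2115 g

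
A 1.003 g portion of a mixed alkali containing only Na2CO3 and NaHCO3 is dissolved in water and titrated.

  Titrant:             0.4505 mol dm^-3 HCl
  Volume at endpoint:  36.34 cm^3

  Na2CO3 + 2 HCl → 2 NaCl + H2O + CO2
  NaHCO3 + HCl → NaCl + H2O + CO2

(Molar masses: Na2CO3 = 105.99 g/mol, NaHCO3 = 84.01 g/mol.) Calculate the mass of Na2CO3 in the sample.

n(HCl) = 0.03634 × 0.4505 = 0.01637 mol
Let x = n(Na2CO3), y = n(NaHCO3).
Titrant: 2x + 1y = 0.01637;  mass: 105.99x + 84.01y = 1.003
Solving, x = 6.003 × 10^-3 mol, y = 4.366 × 10^-3 mol
mass of Na2CO3 = 6.003 × 10^-3 × 105.99 = 0.6362 g

0.6362 g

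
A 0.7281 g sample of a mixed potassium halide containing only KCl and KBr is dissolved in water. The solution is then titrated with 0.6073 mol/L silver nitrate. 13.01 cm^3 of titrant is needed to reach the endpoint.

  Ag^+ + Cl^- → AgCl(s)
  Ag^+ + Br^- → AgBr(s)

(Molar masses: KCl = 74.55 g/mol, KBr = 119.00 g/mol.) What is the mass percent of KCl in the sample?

n(AgNO3) = 0.01301 × 0.6073 = 7.901 × 10^-3 mol
Let x = n(KCl), y = n(KBr).
Titrant: 1x + 1y = 7.901 × 10^-3;  mass: 74.55x + 119.00y = 0.7281
Solving, x = 4.772 × 10^-3 mol, y = 3.129 × 10^-3 mol
mass of KCl = 4.772 × 10^-3 × 74.55 = 0.3558 g
% KCl = 0.3558 / 0.7281 × 100 = 48.86 %

48.86 %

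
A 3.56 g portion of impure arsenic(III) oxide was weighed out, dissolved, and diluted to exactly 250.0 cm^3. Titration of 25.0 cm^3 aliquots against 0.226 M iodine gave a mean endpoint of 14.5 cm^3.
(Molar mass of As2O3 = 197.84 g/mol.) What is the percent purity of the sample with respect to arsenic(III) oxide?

As2O3 + 2 I2 + 2 H2O → As2O5 + 4 HI
n(I2) per titration = 0.0145 × 0.226 = 3.28 × 10^-3 mol
From the 1:2 ratio, n(As2O3) in each aliquot = 1/2 × 3.28 × 10^-3 = 1.64 × 10^-3 mol
n(As2O3) in the whole flask = 1.64 × 10^-3 × 250.0/25.0 = 0.0164 mol
mass of As2O3 = 0.0164 × 197.84 = 3.24 g
% As2O3 = 3.24 / 3.56 × 100 = 91.1 %

91.1 %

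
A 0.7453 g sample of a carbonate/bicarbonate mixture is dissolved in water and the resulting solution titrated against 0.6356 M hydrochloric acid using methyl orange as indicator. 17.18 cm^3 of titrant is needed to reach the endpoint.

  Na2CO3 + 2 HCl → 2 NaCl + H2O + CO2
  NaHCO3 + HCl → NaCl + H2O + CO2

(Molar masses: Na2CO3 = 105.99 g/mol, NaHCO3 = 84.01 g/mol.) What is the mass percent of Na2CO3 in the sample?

39.45 %

n(HCl) = 0.01718 × 0.6356 = 0.01092 mol
Let x = n(Na2CO3), y = n(NaHCO3).
Titrant: 2x + 1y = 0.01092;  mass: 105.99x + 84.01y = 0.7453
Solving, x = 2.774 × 10^-3 mol, y = 5.372 × 10^-3 mol
mass of Na2CO3 = 2.774 × 10^-3 × 105.99 = 0.2940 g
% Na2CO3 = 0.2940 / 0.7453 × 100 = 39.45 %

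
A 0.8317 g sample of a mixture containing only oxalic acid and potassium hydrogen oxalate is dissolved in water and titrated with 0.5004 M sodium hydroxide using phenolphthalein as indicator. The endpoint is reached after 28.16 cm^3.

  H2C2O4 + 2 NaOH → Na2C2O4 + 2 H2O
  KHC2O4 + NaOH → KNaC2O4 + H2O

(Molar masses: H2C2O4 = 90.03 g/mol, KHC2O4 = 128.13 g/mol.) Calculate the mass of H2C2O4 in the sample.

0.5274 g

n(NaOH) = 0.02816 × 0.5004 = 0.01409 mol
Let x = n(H2C2O4), y = n(KHC2O4).
Titrant: 2x + 1y = 0.01409;  mass: 90.03x + 128.13y = 0.8317
Solving, x = 5.858 × 10^-3 mol, y = 2.375 × 10^-3 mol
mass of H2C2O4 = 5.858 × 10^-3 × 90.03 = 0.5274 g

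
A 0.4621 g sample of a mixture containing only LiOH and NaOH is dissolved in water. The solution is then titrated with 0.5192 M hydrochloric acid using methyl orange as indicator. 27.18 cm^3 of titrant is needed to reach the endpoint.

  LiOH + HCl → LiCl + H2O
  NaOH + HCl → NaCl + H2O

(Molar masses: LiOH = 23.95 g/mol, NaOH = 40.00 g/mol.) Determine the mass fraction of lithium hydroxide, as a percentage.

n(HCl) = 0.02718 × 0.5192 = 0.01411 mol
Let x = n(LiOH), y = n(NaOH).
Titrant: 1x + 1y = 0.01411;  mass: 23.95x + 40.00y = 0.4621
Solving, x = 6.378 × 10^-3 mol, y = 7.733 × 10^-3 mol
mass of LiOH = 6.378 × 10^-3 × 23.95 = 0.1528 g
% LiOH = 0.1528 / 0.4621 × 100 = 33.06 %

33.06 %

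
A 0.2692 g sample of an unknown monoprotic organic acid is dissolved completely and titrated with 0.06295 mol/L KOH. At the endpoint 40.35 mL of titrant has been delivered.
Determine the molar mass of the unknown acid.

106.0 g/mol

n(KOH) = 0.04035 L × 0.06295 mol/L = 2.540 × 10^-3 mol
n(HA) = 2.540 × 10^-3 mol (1:1 ratio)
M = m / n = 0.2692 g / 2.540 × 10^-3 mol = 106.0 g/mol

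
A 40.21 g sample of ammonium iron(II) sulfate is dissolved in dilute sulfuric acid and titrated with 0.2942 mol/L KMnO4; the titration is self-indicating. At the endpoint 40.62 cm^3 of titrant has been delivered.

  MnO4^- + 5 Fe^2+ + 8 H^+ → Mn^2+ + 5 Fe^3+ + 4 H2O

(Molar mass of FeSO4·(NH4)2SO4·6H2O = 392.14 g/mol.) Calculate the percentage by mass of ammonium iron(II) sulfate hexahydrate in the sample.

58.27 %

n(KMnO4) = 0.04062 L × 0.2942 mol/L = 0.01195 mol
From the 5:1 ratio, n(FeSO4·(NH4)2SO4·6H2O) = 5/1 × 0.01195 = 0.05975 mol
mass of FeSO4·(NH4)2SO4·6H2O = 0.05975 × 392.14 g/mol = 23.43 g
% FeSO4·(NH4)2SO4·6H2O = 23.43 / 40.21 × 100 = 58.27 %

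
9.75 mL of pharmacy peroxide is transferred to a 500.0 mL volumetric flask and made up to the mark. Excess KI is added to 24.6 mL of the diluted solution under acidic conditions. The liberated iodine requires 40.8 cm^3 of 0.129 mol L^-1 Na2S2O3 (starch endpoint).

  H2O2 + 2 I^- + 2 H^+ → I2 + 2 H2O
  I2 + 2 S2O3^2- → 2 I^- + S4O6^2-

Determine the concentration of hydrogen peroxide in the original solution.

5.49 mol/L

n(S2O3^2-) = 0.0408 × 0.129 = 5.26 × 10^-3 mol
n(I2) = n(S2O3^2-)/2 = 2.63 × 10^-3 mol
n(H2O2) in the aliquot = 2.63 × 10^-3 mol (1:1 ratio)
[H2O2]_dilute = 2.63 × 10^-3 / 0.0246 = 0.107 mol/L
[H2O2]_original = 0.107 × 500.0/9.75 = 5.49 mol/L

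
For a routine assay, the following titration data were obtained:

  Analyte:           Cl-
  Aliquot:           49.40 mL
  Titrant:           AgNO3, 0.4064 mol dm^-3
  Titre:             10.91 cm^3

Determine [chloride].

0.08975 mol/L

Ag^+ + Cl^- → AgCl(s)
n(AgNO3) = 0.01091 L × 0.4064 mol/L = 4.434 × 10^-3 mol
n(Cl-) = 4.434 × 10^-3 mol (1:1 mole ratio)
[Cl-] = 4.434 × 10^-3 mol / 0.04940 L = 0.08975 mol/L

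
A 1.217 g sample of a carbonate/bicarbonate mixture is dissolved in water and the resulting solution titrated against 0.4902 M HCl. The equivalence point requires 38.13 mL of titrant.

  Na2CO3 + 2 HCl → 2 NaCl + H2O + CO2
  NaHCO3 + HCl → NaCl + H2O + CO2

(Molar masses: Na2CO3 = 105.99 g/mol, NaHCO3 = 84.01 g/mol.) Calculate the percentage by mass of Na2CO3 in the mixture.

49.60 %

n(HCl) = 0.03813 × 0.4902 = 0.01869 mol
Let x = n(Na2CO3), y = n(NaHCO3).
Titrant: 2x + 1y = 0.01869;  mass: 105.99x + 84.01y = 1.217
Solving, x = 5.695 × 10^-3 mol, y = 7.301 × 10^-3 mol
mass of Na2CO3 = 5.695 × 10^-3 × 105.99 = 0.6036 g
% Na2CO3 = 0.6036 / 1.217 × 100 = 49.60 %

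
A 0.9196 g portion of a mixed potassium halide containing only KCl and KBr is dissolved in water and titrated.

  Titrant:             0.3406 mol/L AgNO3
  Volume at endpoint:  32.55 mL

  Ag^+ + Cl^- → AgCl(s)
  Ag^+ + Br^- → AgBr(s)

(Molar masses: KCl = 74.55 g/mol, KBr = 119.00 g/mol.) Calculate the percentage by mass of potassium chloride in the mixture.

n(AgNO3) = 0.03255 × 0.3406 = 0.01109 mol
Let x = n(KCl), y = n(KBr).
Titrant: 1x + 1y = 0.01109;  mass: 74.55x + 119.00y = 0.9196
Solving, x = 8.992 × 10^-3 mol, y = 2.094 × 10^-3 mol
mass of KCl = 8.992 × 10^-3 × 74.55 = 0.6704 g
% KCl = 0.6704 / 0.9196 × 100 = 72.90 %

72.90 %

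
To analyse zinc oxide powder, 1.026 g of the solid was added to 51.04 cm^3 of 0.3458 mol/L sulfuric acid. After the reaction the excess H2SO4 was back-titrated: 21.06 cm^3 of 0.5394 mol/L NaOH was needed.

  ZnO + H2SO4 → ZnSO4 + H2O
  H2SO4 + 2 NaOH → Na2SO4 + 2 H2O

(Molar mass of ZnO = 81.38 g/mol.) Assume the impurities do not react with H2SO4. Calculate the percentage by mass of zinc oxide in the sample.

94.94 %

n(H2SO4) added = 0.05104 × 0.3458 = 0.01765 mol
n(NaOH) used in back-titration = 0.02106 × 0.5394 = 0.01136 mol
From the 1:2 ratio, n(H2SO4) left over = 1/2 × 0.01136 = 5.680 × 10^-3 mol
n(H2SO4) consumed by analyte = 0.01765 − 5.680 × 10^-3 = 0.01197 mol
n(ZnO) = 0.01197 mol (1:1 ratio)
mass of ZnO = 0.01197 × 81.38 = 0.9741 g
% ZnO = 0.9741 / 1.026 × 100 = 94.94 %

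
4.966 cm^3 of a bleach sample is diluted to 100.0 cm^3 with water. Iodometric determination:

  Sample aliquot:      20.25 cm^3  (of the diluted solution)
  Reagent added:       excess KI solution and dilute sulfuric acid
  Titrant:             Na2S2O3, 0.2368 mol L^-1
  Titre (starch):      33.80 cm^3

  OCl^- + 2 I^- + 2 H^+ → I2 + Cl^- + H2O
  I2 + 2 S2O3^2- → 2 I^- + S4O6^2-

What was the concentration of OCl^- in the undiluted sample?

3.980 mol/L

n(S2O3^2-) = 0.03380 × 0.2368 = 8.004 × 10^-3 mol
n(I2) = n(S2O3^2-)/2 = 4.002 × 10^-3 mol
n(OCl^-) in the aliquot = 4.002 × 10^-3 mol (1:1 ratio)
[OCl^-]_dilute = 4.002 × 10^-3 / 0.02025 = 0.1976 mol/L
[OCl^-]_original = 0.1976 × 100.0/4.966 = 3.980 mol/L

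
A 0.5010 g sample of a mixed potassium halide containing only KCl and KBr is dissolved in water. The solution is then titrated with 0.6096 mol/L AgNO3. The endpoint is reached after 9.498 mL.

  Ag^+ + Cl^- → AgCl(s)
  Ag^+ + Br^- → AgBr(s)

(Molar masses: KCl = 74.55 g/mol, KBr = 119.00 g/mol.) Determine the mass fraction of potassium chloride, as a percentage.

62.94 %

n(AgNO3) = 0.009498 × 0.6096 = 5.790 × 10^-3 mol
Let x = n(KCl), y = n(KBr).
Titrant: 1x + 1y = 5.790 × 10^-3;  mass: 74.55x + 119.00y = 0.5010
Solving, x = 4.230 × 10^-3 mol, y = 1.560 × 10^-3 mol
mass of KCl = 4.230 × 10^-3 × 74.55 = 0.3153 g
% KCl = 0.3153 / 0.5010 × 100 = 62.94 %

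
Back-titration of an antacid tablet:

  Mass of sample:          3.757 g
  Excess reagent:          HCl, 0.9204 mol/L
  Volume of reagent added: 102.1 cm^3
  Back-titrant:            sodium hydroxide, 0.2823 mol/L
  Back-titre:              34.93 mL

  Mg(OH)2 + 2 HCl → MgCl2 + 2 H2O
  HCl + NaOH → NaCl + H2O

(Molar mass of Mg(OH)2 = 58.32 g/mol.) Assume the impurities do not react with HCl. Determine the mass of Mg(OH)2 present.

2.453 g

n(HCl) added = 0.1021 × 0.9204 = 0.09397 mol
n(NaOH) used in back-titration = 0.03493 × 0.2823 = 9.861 × 10^-3 mol
n(HCl) left over = 9.861 × 10^-3 mol (1:1 ratio)
n(HCl) consumed by analyte = 0.09397 − 9.861 × 10^-3 = 0.08411 mol
From the 1:2 ratio, n(Mg(OH)2) = 1/2 × 0.08411 = 0.04206 mol
mass of Mg(OH)2 = 0.04206 × 58.32 = 2.453 g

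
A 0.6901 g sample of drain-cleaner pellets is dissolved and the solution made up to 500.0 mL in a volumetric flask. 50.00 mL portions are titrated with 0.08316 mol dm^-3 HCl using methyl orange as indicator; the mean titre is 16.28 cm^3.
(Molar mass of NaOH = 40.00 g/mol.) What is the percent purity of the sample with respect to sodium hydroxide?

NaOH + HCl → NaCl + H2O
n(HCl) per titration = 0.01628 × 0.08316 = 1.354 × 10^-3 mol
n(NaOH) in each aliquot = 1.354 × 10^-3 mol (1:1 ratio)
n(NaOH) in the whole flask = 1.354 × 10^-3 × 500.0/50.00 = 0.01354 mol
mass of NaOH = 0.01354 × 40.00 = 0.5415 g
% NaOH = 0.5415 / 0.6901 × 100 = 78.47 %

78.47 %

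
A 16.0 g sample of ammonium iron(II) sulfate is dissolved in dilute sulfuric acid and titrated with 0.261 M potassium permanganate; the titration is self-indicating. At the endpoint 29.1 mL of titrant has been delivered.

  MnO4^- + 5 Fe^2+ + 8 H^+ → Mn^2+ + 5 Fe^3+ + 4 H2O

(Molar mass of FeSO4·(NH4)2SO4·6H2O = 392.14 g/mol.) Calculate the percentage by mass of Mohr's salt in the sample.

93.1 %

n(KMnO4) = 0.0291 L × 0.261 mol/L = 7.60 × 10^-3 mol
From the 5:1 ratio, n(FeSO4·(NH4)2SO4·6H2O) = 5/1 × 7.60 × 10^-3 = 0.0380 mol
mass of FeSO4·(NH4)2SO4·6H2O = 0.0380 × 392.14 g/mol = 14.9 g
% FeSO4·(NH4)2SO4·6H2O = 14.9 / 16.0 × 100 = 93.1 %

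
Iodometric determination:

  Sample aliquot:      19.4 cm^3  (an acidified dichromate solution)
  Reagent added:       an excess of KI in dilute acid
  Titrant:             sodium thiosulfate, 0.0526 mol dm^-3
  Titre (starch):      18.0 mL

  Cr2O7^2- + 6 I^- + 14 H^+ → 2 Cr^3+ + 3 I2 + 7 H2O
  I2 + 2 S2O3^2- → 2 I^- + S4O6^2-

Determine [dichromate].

0.00813 mol/L

n(S2O3^2-) = 0.0180 × 0.0526 = 9.47 × 10^-4 mol
n(I2) = n(S2O3^2-)/2 = 4.73 × 10^-4 mol
From the 1:3 ratio, n(Cr2O7^2-) in the aliquot = 1/3 × 4.73 × 10^-4 = 1.58 × 10^-4 mol
[Cr2O7^2-] = 1.58 × 10^-4 / 0.0194 = 0.00813 mol/L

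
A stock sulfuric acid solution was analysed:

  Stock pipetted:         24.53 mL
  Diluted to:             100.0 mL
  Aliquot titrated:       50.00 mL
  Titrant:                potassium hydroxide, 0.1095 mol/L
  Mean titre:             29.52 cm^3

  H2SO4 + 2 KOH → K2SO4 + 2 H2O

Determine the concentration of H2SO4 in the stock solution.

n(KOH) = 0.02952 × 0.1095 = 3.232 × 10^-3 mol
From the 1:2 ratio, n(H2SO4) in the aliquot = 1/2 × 3.232 × 10^-3 = 1.616 × 10^-3 mol
[H2SO4]_dilute = 1.616 × 10^-3 / 0.05000 = 0.03232 mol/L
Dilution factor = 100.0 / 24.53 = 4.077
[H2SO4]_stock = 0.03232 × 4.077 = 0.1318 mol/L

0.1318 mol/L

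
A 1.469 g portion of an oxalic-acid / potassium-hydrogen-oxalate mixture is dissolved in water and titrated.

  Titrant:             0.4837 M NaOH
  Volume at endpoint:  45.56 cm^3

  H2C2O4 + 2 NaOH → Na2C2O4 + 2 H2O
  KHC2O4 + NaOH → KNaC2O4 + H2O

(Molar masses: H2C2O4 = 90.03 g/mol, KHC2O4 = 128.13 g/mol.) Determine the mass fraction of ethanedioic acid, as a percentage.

49.94 %

n(NaOH) = 0.04556 × 0.4837 = 0.02204 mol
Let x = n(H2C2O4), y = n(KHC2O4).
Titrant: 2x + 1y = 0.02204;  mass: 90.03x + 128.13y = 1.469
Solving, x = 8.149 × 10^-3 mol, y = 5.739 × 10^-3 mol
mass of H2C2O4 = 8.149 × 10^-3 × 90.03 = 0.7337 g
% H2C2O4 = 0.7337 / 1.469 × 100 = 49.94 %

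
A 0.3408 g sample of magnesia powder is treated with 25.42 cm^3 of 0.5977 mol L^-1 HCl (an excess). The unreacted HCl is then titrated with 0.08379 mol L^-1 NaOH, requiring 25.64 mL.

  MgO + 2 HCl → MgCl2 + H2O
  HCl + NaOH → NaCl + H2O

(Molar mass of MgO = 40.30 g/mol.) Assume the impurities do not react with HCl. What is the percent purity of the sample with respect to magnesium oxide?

77.13 %

n(HCl) added = 0.02542 × 0.5977 = 0.01519 mol
n(NaOH) used in back-titration = 0.02564 × 0.08379 = 2.148 × 10^-3 mol
n(HCl) left over = 2.148 × 10^-3 mol (1:1 ratio)
n(HCl) consumed by analyte = 0.01519 − 2.148 × 10^-3 = 0.01305 mol
From the 1:2 ratio, n(MgO) = 1/2 × 0.01305 = 6.523 × 10^-3 mol
mass of MgO = 6.523 × 10^-3 × 40.30 = 0.2629 g
% MgO = 0.2629 / 0.3408 × 100 = 77.13 %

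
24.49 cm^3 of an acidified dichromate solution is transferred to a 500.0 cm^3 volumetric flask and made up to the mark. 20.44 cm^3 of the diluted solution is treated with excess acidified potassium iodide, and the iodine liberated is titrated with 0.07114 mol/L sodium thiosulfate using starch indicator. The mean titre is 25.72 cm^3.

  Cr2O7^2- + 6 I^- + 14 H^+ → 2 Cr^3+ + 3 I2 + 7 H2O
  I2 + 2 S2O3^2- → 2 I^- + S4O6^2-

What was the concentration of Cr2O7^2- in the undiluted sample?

0.3046 mol/L

n(S2O3^2-) = 0.02572 × 0.07114 = 1.830 × 10^-3 mol
n(I2) = n(S2O3^2-)/2 = 9.149 × 10^-4 mol
From the 1:3 ratio, n(Cr2O7^2-) in the aliquot = 1/3 × 9.149 × 10^-4 = 3.050 × 10^-4 mol
[Cr2O7^2-]_dilute = 3.050 × 10^-4 / 0.02044 = 0.01492 mol/L
[Cr2O7^2-]_original = 0.01492 × 500.0/24.49 = 0.3046 mol/L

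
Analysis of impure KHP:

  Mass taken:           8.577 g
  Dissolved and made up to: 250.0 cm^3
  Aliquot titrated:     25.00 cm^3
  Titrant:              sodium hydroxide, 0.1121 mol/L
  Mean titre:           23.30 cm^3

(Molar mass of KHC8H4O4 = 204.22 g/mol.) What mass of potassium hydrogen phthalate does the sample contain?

KHC8H4O4 + NaOH → KNaC8H4O4 + H2O
n(NaOH) per titration = 0.02330 × 0.1121 = 2.612 × 10^-3 mol
n(KHC8H4O4) in each aliquot = 2.612 × 10^-3 mol (1:1 ratio)
n(KHC8H4O4) in the whole flask = 2.612 × 10^-3 × 250.0/25.00 = 0.02612 mol
mass of KHC8H4O4 = 0.02612 × 204.22 = 5.334 g

5.334 g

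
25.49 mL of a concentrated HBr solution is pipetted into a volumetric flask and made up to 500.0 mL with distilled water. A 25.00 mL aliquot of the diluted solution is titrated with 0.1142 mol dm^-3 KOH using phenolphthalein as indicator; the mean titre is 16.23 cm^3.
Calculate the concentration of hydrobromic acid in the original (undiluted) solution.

HBr + KOH → KBr + H2O
n(KOH) = 0.01623 × 0.1142 = 1.853 × 10^-3 mol
n(HBr) in the aliquot = 1.853 × 10^-3 mol (1:1 ratio)
[HBr]_dilute = 1.853 × 10^-3 / 0.02500 = 0.07414 mol/L
Dilution factor = 500.0 / 25.49 = 19.62
[HBr]_stock = 0.07414 × 19.62 = 1.454 mol/L

1.454 mol/L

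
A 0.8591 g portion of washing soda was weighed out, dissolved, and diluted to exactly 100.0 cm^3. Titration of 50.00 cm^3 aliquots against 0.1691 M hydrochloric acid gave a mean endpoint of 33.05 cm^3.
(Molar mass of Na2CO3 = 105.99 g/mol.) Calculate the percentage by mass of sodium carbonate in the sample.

Na2CO3 + 2 HCl → 2 NaCl + H2O + CO2
n(HCl) per titration = 0.03305 × 0.1691 = 5.589 × 10^-3 mol
From the 1:2 ratio, n(Na2CO3) in each aliquot = 1/2 × 5.589 × 10^-3 = 2.794 × 10^-3 mol
n(Na2CO3) in the whole flask = 2.794 × 10^-3 × 100.0/50.00 = 5.589 × 10^-3 mol
mass of Na2CO3 = 5.589 × 10^-3 × 105.99 = 0.5924 g
% Na2CO3 = 0.5924 / 0.8591 × 100 = 68.95 %

68.95 %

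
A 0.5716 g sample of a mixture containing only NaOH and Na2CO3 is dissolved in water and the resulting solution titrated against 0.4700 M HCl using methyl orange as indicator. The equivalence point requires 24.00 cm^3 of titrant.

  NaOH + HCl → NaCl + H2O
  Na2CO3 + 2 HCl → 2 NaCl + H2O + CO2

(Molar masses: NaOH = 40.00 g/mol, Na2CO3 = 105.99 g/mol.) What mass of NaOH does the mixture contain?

n(HCl) = 0.02400 × 0.4700 = 0.01128 mol
Let x = n(NaOH), y = n(Na2CO3).
Titrant: 1x + 2y = 0.01128;  mass: 40.00x + 105.99y = 0.5716
Solving, x = 2.015 × 10^-3 mol, y = 4.633 × 10^-3 mol
mass of NaOH = 2.015 × 10^-3 × 40.00 = 0.08060 g

0.08060 g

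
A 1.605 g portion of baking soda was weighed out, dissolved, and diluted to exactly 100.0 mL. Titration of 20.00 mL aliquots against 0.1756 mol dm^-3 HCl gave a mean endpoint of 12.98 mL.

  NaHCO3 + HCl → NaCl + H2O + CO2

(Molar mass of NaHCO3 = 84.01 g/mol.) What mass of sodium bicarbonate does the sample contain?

n(HCl) per titration = 0.01298 × 0.1756 = 2.279 × 10^-3 mol
n(NaHCO3) in each aliquot = 2.279 × 10^-3 mol (1:1 ratio)
n(NaHCO3) in the whole flask = 2.279 × 10^-3 × 100.0/20.00 = 0.01140 mol
mass of NaHCO3 = 0.01140 × 84.01 = 0.9574 g

0.9574 g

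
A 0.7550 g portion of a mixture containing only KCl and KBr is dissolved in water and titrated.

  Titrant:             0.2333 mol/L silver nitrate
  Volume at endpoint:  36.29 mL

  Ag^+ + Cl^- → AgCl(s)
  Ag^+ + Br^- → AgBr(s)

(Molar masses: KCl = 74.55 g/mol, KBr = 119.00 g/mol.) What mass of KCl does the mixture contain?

0.4235 g

n(AgNO3) = 0.03629 × 0.2333 = 8.466 × 10^-3 mol
Let x = n(KCl), y = n(KBr).
Titrant: 1x + 1y = 8.466 × 10^-3;  mass: 74.55x + 119.00y = 0.7550
Solving, x = 5.681 × 10^-3 mol, y = 2.786 × 10^-3 mol
mass of KCl = 5.681 × 10^-3 × 74.55 = 0.4235 g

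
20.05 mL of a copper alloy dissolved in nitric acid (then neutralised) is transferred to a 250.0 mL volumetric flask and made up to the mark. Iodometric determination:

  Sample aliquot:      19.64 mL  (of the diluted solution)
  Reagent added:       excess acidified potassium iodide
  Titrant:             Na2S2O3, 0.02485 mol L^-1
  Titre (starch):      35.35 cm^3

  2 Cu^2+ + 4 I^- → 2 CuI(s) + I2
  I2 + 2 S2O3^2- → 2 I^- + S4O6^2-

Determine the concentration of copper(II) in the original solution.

n(S2O3^2-) = 0.03535 × 0.02485 = 8.784 × 10^-4 mol
n(I2) = n(S2O3^2-)/2 = 4.392 × 10^-4 mol
From the 2:1 ratio, n(Cu2+) in the aliquot = 2/1 × 4.392 × 10^-4 = 8.784 × 10^-4 mol
[Cu2+]_dilute = 8.784 × 10^-4 / 0.01964 = 0.04473 mol/L
[Cu2+]_original = 0.04473 × 250.0/20.05 = 0.5577 mol/L

0.5577 mol/L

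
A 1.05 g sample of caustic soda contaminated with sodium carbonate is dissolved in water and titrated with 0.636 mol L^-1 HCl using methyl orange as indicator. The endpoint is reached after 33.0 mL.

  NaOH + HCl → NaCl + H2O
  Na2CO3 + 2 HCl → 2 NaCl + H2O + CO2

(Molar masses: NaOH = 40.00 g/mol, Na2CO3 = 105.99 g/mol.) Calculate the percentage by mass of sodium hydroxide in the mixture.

18.3 %

n(HCl) = 0.0330 × 0.636 = 0.0210 mol
Let x = n(NaOH), y = n(Na2CO3).
Titrant: 1x + 2y = 0.0210;  mass: 40.00x + 105.99y = 1.05
Solving, x = 4.79 × 10^-3 mol, y = 8.10 × 10^-3 mol
mass of NaOH = 4.79 × 10^-3 × 40.00 = 0.192 g
% NaOH = 0.192 / 1.05 × 100 = 18.3 %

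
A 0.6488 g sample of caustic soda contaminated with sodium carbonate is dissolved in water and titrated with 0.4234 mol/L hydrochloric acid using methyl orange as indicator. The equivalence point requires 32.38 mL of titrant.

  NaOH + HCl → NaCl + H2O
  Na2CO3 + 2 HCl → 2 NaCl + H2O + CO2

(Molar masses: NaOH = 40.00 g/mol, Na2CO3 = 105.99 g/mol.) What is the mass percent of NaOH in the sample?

36.88 %

n(HCl) = 0.03238 × 0.4234 = 0.01371 mol
Let x = n(NaOH), y = n(Na2CO3).
Titrant: 1x + 2y = 0.01371;  mass: 40.00x + 105.99y = 0.6488
Solving, x = 5.983 × 10^-3 mol, y = 3.863 × 10^-3 mol
mass of NaOH = 5.983 × 10^-3 × 40.00 = 0.2393 g
% NaOH = 0.2393 / 0.6488 × 100 = 36.88 %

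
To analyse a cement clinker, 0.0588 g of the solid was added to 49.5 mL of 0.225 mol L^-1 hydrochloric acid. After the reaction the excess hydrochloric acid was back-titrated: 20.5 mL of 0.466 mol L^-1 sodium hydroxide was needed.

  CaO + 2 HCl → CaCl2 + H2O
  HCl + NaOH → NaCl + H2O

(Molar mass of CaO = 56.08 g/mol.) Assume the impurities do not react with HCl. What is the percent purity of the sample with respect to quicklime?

75.6 %

n(HCl) added = 0.0495 × 0.225 = 0.0111 mol
n(NaOH) used in back-titration = 0.0205 × 0.466 = 9.55 × 10^-3 mol
n(HCl) left over = 9.55 × 10^-3 mol (1:1 ratio)
n(HCl) consumed by analyte = 0.0111 − 9.55 × 10^-3 = 1.58 × 10^-3 mol
From the 1:2 ratio, n(CaO) = 1/2 × 1.58 × 10^-3 = 7.92 × 10^-4 mol
mass of CaO = 7.92 × 10^-4 × 56.08 = 0.0444 g
% CaO = 0.0444 / 0.0588 × 100 = 75.6 %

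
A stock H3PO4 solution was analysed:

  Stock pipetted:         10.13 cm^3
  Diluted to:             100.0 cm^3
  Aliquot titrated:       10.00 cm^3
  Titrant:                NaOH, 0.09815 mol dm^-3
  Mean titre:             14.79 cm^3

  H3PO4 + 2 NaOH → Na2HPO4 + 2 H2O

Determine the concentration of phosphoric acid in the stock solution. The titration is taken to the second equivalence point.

0.7165 mol/L

n(NaOH) = 0.01479 × 0.09815 = 1.452 × 10^-3 mol
From the 1:2 ratio, n(H3PO4) in the aliquot = 1/2 × 1.452 × 10^-3 = 7.258 × 10^-4 mol
[H3PO4]_dilute = 7.258 × 10^-4 / 0.01000 = 0.07258 mol/L
Dilution factor = 100.0 / 10.13 = 9.872
[H3PO4]_stock = 0.07258 × 9.872 = 0.7165 mol/L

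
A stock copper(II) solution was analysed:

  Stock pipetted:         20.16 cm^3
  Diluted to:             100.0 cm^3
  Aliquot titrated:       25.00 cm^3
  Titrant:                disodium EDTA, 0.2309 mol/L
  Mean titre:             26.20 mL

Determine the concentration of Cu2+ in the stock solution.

1.200 mol/L

Cu^2+ + EDTA^4- → [Cu(EDTA)]^2-
n(EDTA) = 0.02620 × 0.2309 = 6.050 × 10^-3 mol
n(Cu2+) in the aliquot = 6.050 × 10^-3 mol (1:1 ratio)
[Cu2+]_dilute = 6.050 × 10^-3 / 0.02500 = 0.2420 mol/L
Dilution factor = 100.0 / 20.16 = 4.960
[Cu2+]_stock = 0.2420 × 4.960 = 1.200 mol/L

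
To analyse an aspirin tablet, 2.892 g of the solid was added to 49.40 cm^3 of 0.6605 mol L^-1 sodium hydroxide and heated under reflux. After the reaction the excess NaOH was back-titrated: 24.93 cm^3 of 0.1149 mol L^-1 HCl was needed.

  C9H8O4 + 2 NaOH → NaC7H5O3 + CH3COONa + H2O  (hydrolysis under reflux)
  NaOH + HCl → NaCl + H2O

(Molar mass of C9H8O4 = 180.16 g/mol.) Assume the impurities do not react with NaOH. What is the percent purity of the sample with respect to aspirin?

n(NaOH) added = 0.04940 × 0.6605 = 0.03263 mol
n(HCl) used in back-titration = 0.02493 × 0.1149 = 2.864 × 10^-3 mol
n(NaOH) left over = 2.864 × 10^-3 mol (1:1 ratio)
n(NaOH) consumed by analyte = 0.03263 − 2.864 × 10^-3 = 0.02976 mol
From the 1:2 ratio, n(C9H8O4) = 1/2 × 0.02976 = 0.01488 mol
mass of C9H8O4 = 0.01488 × 180.16 = 2.681 g
% C9H8O4 = 2.681 / 2.892 × 100 = 92.71 %

92.71 %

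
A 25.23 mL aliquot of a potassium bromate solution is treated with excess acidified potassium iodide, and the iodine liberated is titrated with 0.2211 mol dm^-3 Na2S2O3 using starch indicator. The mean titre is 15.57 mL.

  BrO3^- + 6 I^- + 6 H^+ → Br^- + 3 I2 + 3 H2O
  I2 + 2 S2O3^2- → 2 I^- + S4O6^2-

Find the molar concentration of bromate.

0.02274 mol/L

n(S2O3^2-) = 0.01557 × 0.2211 = 3.443 × 10^-3 mol
n(I2) = n(S2O3^2-)/2 = 1.721 × 10^-3 mol
From the 1:3 ratio, n(BrO3^-) in the aliquot = 1/3 × 1.721 × 10^-3 = 5.738 × 10^-4 mol
[BrO3^-] = 5.738 × 10^-4 / 0.02523 = 0.02274 mol/L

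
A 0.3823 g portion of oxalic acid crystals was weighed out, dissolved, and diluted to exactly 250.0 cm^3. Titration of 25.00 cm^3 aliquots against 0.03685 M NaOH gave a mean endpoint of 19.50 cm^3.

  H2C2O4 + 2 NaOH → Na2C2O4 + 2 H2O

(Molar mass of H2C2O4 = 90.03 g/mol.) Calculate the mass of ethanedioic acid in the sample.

0.3235 g

n(NaOH) per titration = 0.01950 × 0.03685 = 7.186 × 10^-4 mol
From the 1:2 ratio, n(H2C2O4) in each aliquot = 1/2 × 7.186 × 10^-4 = 3.593 × 10^-4 mol
n(H2C2O4) in the whole flask = 3.593 × 10^-4 × 250.0/25.00 = 3.593 × 10^-3 mol
mass of H2C2O4 = 3.593 × 10^-3 × 90.03 = 0.3235 g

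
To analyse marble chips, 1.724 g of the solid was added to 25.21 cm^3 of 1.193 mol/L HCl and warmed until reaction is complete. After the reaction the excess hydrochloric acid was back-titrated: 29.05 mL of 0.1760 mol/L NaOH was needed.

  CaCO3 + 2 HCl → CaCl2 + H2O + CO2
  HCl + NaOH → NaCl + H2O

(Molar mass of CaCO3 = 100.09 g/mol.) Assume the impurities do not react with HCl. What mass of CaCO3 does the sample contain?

n(HCl) added = 0.02521 × 1.193 = 0.03008 mol
n(NaOH) used in back-titration = 0.02905 × 0.1760 = 5.113 × 10^-3 mol
n(HCl) left over = 5.113 × 10^-3 mol (1:1 ratio)
n(HCl) consumed by analyte = 0.03008 − 5.113 × 10^-3 = 0.02496 mol
From the 1:2 ratio, n(CaCO3) = 1/2 × 0.02496 = 0.01248 mol
mass of CaCO3 = 0.01248 × 100.09 = 1.249 g

1.249 g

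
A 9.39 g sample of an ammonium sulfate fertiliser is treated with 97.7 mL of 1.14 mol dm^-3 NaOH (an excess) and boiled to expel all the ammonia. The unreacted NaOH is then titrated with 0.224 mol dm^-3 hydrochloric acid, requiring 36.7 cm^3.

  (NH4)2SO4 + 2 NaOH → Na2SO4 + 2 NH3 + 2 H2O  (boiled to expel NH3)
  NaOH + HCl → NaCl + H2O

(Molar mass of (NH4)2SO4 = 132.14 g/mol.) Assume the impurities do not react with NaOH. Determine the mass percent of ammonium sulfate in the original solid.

n(NaOH) added = 0.0977 × 1.14 = 0.111 mol
n(HCl) used in back-titration = 0.0367 × 0.224 = 8.22 × 10^-3 mol
n(NaOH) left over = 8.22 × 10^-3 mol (1:1 ratio)
n(NaOH) consumed by analyte = 0.111 − 8.22 × 10^-3 = 0.103 mol
From the 1:2 ratio, n((NH4)2SO4) = 1/2 × 0.103 = 0.0516 mol
mass of (NH4)2SO4 = 0.0516 × 132.14 = 6.82 g
% (NH4)2SO4 = 6.82 / 9.39 × 100 = 72.6 %

72.6 %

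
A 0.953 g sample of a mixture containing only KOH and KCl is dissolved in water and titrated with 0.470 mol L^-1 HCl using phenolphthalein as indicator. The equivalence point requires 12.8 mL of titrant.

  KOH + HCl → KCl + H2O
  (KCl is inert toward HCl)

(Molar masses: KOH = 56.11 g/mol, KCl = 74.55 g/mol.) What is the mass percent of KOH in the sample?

n(HCl) = 0.0128 × 0.470 = 6.02 × 10^-3 mol
Let x = n(KOH), y = n(KCl).
Titrant: 1x = 6.02 × 10^-3;  mass: 56.11x + 74.55y = 0.953
Solving, x = 6.02 × 10^-3 mol, y = 8.26 × 10^-3 mol
mass of KOH = 6.02 × 10^-3 × 56.11 = 0.338 g
% KOH = 0.338 / 0.953 × 100 = 35.4 %

35.4 %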